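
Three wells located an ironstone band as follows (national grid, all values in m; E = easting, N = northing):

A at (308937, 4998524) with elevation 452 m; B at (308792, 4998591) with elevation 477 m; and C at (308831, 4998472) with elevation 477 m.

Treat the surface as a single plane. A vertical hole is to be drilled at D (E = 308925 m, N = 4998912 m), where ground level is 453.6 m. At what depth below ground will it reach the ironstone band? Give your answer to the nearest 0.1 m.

25.0 m

Two edge vectors: A→B = (-145, 67, 25), A→C = (-106, -52, 25).
Normal n = (A→B) × (A→C) = (2975, 975, 14642).
So ∂z/∂E = −n_x/n_z = −0.203182625 and ∂z/∂N = −n_y/n_z = −0.066589264.
Intercept c from A: 452 + 62770.63 + 332848.03 = 396070.66.
At (308925, 4998912): z_contact = −62768.19 − 332873.87 + 396070.66 = 428.60 m.
Depth below ground = 453.6 − 428.60 = 25.0 m.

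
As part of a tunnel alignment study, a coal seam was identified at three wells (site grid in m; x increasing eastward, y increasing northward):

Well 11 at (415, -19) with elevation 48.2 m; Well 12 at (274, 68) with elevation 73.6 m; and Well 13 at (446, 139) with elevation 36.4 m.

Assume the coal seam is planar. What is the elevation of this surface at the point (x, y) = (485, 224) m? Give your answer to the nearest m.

Two edge vectors: Well 11→Well 12 = (-141, 87, 25.4), Well 11→Well 13 = (31, 158, -11.8).
Normal n = (Well 11→Well 12) × (Well 11→Well 13) = (-5039.8, -876.4, -24975).
So ∂z/∂x = −n_x/n_z = −0.20179 and ∂z/∂y = −n_y/n_z = −0.03509.
Intercept c from Well 11: 48.2 + 83.74 − 0.67 = 131.28.
At (485, 224): z = −97.9 − 7.9 + 131.28 = 25.5 m.

26 m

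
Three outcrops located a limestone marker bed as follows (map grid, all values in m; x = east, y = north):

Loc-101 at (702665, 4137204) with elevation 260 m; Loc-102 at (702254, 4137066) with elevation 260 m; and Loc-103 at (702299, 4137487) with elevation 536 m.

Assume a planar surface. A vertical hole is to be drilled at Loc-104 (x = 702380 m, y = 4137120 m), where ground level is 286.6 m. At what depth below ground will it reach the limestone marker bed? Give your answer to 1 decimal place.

Two edge vectors: Loc-101→Loc-102 = (-411, -138, 0), Loc-101→Loc-103 = (-366, 283, 276).
Normal n = (Loc-101→Loc-102) × (Loc-101→Loc-103) = (-38088, 113436, -166821).
So ∂z/∂x = −n_x/n_z = −0.228316579 and ∂z/∂y = −n_y/n_z = 0.679986333.
Intercept c from Loc-101: 260 + 160430.07 − 2813242.18 = −2652552.11.
At (702380, 4137120): z_contact = −160365.00 + 2813185.06 − 2652552.11 = 267.95 m.
Depth below ground = 286.6 − 267.95 = 18.6 m.

18.6 m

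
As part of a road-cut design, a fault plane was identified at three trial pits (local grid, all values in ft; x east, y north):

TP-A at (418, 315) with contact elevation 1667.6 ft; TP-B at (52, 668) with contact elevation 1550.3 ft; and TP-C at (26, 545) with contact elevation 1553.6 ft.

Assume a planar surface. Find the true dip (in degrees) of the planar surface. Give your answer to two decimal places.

Two edge vectors: TP-A→TP-B = (-366, 353, -117.3), TP-A→TP-C = (-392, 230, -114).
Normal n = (TP-A→TP-B) × (TP-A→TP-C) = (-13263, 4257.6, 54196).
So ∂z/∂x = −n_x/n_z = 0.24472 and ∂z/∂y = −n_y/n_z = −0.07856.
Gradient magnitude |∇z| = √(a² + b²) = √(0.05989 + 0.00617) = 0.25702.
True dip = arctan(0.25702) = 14.41°, dipping toward WNW (azimuth ≈ 288°).

14.41°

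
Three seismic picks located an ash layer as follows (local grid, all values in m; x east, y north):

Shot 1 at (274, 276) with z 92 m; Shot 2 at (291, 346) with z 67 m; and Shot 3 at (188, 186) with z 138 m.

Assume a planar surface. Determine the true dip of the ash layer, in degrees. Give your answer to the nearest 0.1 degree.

Two edge vectors: Shot 1→Shot 2 = (17, 70, -25), Shot 1→Shot 3 = (-86, -90, 46).
Normal n = (Shot 1→Shot 2) × (Shot 1→Shot 3) = (970, 1368, 4490).
So ∂z/∂x = −n_x/n_z = −0.21604 and ∂z/∂y = −n_y/n_z = −0.30468.
Gradient magnitude |∇z| = √(a² + b²) = √(0.04667 + 0.09283) = 0.37350.
True dip = arctan(0.37350) = 20.5°, dipping toward NE (azimuth ≈ 035°).

20.5°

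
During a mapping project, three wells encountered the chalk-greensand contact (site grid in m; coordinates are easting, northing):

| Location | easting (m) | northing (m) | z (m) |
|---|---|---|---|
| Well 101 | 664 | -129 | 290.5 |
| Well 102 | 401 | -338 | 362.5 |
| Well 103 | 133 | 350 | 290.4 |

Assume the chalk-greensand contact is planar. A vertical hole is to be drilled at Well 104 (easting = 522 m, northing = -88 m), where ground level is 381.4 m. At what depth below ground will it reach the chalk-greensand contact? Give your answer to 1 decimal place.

76.9 m

Let the plane be z = a·easting + b·northing + c.
Well 102−Well 101: −263a − 209b = 72;  Well 103−Well 101: −531a + 479b = −0.1.
Solving gives a = −0.14546, b = −0.16146.
Then c = 290.5 − a·664 − b·-129 = 366.26.
At (522, -88): z_contact = −75.93 + 14.21 + 366.26 = 304.54 m.
Depth below ground = 381.4 − 304.54 = 76.9 m.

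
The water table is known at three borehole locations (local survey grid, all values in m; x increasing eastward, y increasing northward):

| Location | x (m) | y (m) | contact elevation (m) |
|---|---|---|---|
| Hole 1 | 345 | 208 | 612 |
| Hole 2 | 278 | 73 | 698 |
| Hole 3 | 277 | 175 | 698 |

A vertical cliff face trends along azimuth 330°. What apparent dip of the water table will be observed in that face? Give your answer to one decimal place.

31.7°

Let the plane be z = a·x + b·y + c.
Hole 2−Hole 1: −67a − 135b = 86;  Hole 3−Hole 1: −68a − 33b = 86.
Solving gives a = −1.25872, b = −0.01234.
Unit vector along 330° is (sin 330°, cos 330°) = (-0.5000, 0.8660).
Slope in that direction = a·(-0.5000) + b·(0.8660) = 0.61867.
Apparent dip = arctan|0.61867| = 31.7° (true dip is 51.5°, so apparent ≤ true as expected).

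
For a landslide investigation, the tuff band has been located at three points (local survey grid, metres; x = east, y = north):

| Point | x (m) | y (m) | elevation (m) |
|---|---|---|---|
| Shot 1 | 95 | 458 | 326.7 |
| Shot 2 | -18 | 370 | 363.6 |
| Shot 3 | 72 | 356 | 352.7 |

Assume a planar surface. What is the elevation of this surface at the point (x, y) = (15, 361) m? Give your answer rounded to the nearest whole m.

360 m

Let the plane be z = a·x + b·y + c.
Shot 2−Shot 1: −113a − 88b = 36.9;  Shot 3−Shot 1: −23a − 102b = 26.
Solving gives a = −0.15531, b = −0.21988.
Then c = 326.7 − a·95 − b·458 = 442.16.
At (15, 361): z = −2.3 − 79.4 + 442.16 = 360.5 m.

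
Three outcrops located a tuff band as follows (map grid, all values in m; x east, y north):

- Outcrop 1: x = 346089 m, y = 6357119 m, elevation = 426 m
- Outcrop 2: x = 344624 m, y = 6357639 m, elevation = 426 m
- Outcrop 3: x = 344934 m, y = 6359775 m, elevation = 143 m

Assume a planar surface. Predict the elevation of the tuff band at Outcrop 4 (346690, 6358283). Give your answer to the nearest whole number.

252 m

Let the plane be z = a·x + b·y + c.
Outcrop 2−Outcrop 1: −1465a + 520b = 0;  Outcrop 3−Outcrop 1: −1155a + 2656b = −283.
Solving gives a = −0.04472350, b = −0.12599987.
Then c = 426 − a·346089 − b·6357119 = 816900.46.
At (346690, 6358283): z = −15505.2 − 801142.8 + 816900.46 = 252.5 m.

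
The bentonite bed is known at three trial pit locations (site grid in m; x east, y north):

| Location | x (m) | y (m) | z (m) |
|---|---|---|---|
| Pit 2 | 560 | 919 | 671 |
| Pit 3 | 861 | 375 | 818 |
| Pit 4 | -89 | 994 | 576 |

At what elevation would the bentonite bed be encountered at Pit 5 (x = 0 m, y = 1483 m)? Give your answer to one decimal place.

Two edge vectors: Pit 2→Pit 3 = (301, -544, 147), Pit 2→Pit 4 = (-649, 75, -95).
Normal n = (Pit 2→Pit 3) × (Pit 2→Pit 4) = (40655, -66808, -330481).
So ∂z/∂x = −n_x/n_z = 0.123018 and ∂z/∂y = −n_y/n_z = −0.202154.
Intercept c from Pit 2: 671 − 68.89 + 185.78 = 787.89.
At (0, 1483): z = 0.0 − 299.8 + 787.89 = 488.1 m.

488.1 m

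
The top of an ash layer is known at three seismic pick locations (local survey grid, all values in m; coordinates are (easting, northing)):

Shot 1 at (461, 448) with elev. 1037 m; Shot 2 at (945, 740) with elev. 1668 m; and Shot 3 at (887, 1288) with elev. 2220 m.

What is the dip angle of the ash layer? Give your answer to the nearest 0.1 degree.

51.6°

Two edge vectors: Shot 1→Shot 2 = (484, 292, 631), Shot 1→Shot 3 = (426, 840, 1183).
Normal n = (Shot 1→Shot 2) × (Shot 1→Shot 3) = (-184604, -303766, 282168).
So ∂z/∂E = −n_x/n_z = 0.65423 and ∂z/∂N = −n_y/n_z = 1.07654.
Gradient magnitude |∇z| = √(a² + b²) = √(0.42802 + 1.15894) = 1.25975.
True dip = arctan(1.25975) = 51.6°, dipping toward SSW (azimuth ≈ 211°).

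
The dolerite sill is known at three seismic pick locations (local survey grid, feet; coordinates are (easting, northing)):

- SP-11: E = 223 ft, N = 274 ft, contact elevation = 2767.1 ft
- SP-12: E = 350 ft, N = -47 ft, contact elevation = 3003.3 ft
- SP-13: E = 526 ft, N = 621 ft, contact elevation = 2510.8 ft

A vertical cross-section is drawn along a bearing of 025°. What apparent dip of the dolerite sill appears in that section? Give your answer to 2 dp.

Two edge vectors: SP-11→SP-12 = (127, -321, 236.2), SP-11→SP-13 = (303, 347, -256.3).
Normal n = (SP-11→SP-12) × (SP-11→SP-13) = (310.9, 104118.7, 141332).
So ∂z/∂E = −n_x/n_z = −0.00220 and ∂z/∂N = −n_y/n_z = −0.73670.
Unit vector along 025° is (sin 25°, cos 25°) = (0.4226, 0.9063).
Slope in that direction = a·(0.4226) + b·(0.9063) = −0.66860.
Apparent dip = arctan|0.66860| = 33.77° (true dip is 36.4°, so apparent ≤ true as expected).

33.77°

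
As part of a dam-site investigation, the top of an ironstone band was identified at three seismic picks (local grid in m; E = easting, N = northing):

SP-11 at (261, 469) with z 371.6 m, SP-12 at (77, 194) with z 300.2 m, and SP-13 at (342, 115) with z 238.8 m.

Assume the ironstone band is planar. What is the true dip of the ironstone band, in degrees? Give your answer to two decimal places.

Let the plane be z = a·E + b·N + c.
SP-12−SP-11: −184a − 275b = −71.4;  SP-13−SP-11: 81a − 354b = −132.8.
Solving gives a = −0.12864, b = 0.34571.
Gradient magnitude |∇z| = √(a² + b²) = √(0.01655 + 0.11951) = 0.36886.
True dip = arctan(0.36886) = 20.25°, dipping toward SSE (azimuth ≈ 160°).

20.25°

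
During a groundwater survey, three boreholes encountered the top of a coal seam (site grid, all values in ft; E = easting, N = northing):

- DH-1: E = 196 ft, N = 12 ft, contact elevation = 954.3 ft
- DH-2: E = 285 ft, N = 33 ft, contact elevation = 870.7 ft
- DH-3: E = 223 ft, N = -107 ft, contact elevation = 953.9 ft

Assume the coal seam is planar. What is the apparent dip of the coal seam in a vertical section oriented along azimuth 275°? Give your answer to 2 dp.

41.08°

Let the plane be z = a·E + b·N + c.
DH-2−DH-1: 89a + 21b = −83.6;  DH-3−DH-1: 27a − 119b = −0.4.
Solving gives a = −0.89235, b = −0.19910.
Unit vector along 275° is (sin 275°, cos 275°) = (-0.9962, 0.0872).
Slope in that direction = a·(-0.9962) + b·(0.0872) = 0.87160.
Apparent dip = arctan|0.87160| = 41.08° (true dip is 42.4°, so apparent ≤ true as expected).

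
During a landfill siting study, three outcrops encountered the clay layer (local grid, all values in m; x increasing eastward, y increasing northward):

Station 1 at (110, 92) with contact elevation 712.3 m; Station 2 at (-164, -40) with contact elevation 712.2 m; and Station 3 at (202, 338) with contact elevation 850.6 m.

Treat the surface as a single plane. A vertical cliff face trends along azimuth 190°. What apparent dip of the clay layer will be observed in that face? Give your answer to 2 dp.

31.71°

Let the plane be z = a·x + b·y + c.
Station 2−Station 1: −274a − 132b = −0.1;  Station 3−Station 1: 92a + 246b = 138.3.
Solving gives a = −0.32991, b = 0.68558.
Unit vector along 190° is (sin 190°, cos 190°) = (-0.1736, -0.9848).
Slope in that direction = a·(-0.1736) + b·(-0.9848) = −0.61787.
Apparent dip = arctan|0.61787| = 31.71° (true dip is 37.3°, so apparent ≤ true as expected).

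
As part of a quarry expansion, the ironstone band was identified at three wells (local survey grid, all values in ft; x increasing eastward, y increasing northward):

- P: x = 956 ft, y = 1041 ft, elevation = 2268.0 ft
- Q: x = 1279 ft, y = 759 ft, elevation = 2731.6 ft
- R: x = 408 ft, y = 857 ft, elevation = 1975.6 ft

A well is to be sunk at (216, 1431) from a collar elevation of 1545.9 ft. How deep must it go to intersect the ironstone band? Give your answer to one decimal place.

Let the plane be z = a·x + b·y + c.
Q−P: 323a − 282b = 463.6;  R−P: −548a − 184b = −292.4.
Solving gives a = 0.784039, b = −0.745941.
Then c = 2268 − a·956 − b·1041 = 2294.98.
At (216, 1431): z_contact = 169.35 − 1067.44 + 2294.98 = 1396.89 ft.
Depth below ground = 1545.9 − 1396.89 = 149.0 ft.

149.0 ft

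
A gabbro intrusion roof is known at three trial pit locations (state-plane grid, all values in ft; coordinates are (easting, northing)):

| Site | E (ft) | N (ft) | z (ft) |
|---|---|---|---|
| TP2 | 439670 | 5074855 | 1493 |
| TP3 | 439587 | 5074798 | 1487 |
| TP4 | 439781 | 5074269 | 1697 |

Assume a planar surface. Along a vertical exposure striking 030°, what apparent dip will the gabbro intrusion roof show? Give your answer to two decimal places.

Let the plane be z = a·E + b·N + c.
TP3−TP2: −83a − 57b = −6;  TP4−TP2: 111a − 586b = 204.
Solving gives a = 0.27552, b = −0.29593.
Unit vector along 030° is (sin 30°, cos 30°) = (0.5000, 0.8660).
Slope in that direction = a·(0.5000) + b·(0.8660) = −0.11853.
Apparent dip = arctan|0.11853| = 6.76° (true dip is 22.0°, so apparent ≤ true as expected).

6.76°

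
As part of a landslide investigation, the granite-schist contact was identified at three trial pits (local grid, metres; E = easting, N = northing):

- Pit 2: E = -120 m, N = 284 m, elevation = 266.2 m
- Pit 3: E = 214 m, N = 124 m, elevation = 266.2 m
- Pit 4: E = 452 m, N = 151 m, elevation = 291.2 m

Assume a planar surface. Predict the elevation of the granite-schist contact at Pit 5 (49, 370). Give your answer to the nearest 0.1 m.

Two edge vectors: Pit 2→Pit 3 = (334, -160, 0), Pit 2→Pit 4 = (572, -133, 25).
Normal n = (Pit 2→Pit 3) × (Pit 2→Pit 4) = (-4000, -8350, 47098).
So ∂z/∂E = −n_x/n_z = 0.08493 and ∂z/∂N = −n_y/n_z = 0.17729.
Intercept c from Pit 2: 266.2 + 10.19 − 50.35 = 226.04.
At (49, 370): z = 4.2 + 65.6 + 226.04 = 295.8 m.

295.8 m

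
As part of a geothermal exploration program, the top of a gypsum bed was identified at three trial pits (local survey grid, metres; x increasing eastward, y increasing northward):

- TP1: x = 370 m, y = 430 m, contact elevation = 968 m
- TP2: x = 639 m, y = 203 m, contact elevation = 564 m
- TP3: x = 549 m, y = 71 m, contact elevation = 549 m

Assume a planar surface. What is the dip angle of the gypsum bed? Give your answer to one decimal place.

Two edge vectors: TP1→TP2 = (269, -227, -404), TP1→TP3 = (179, -359, -419).
Normal n = (TP1→TP2) × (TP1→TP3) = (-49923, 40395, -55938).
So ∂z/∂x = −n_x/n_z = −0.89247 and ∂z/∂y = −n_y/n_z = 0.72214.
Gradient magnitude |∇z| = √(a² + b²) = √(0.79650 + 0.52148) = 1.14804.
True dip = arctan(1.14804) = 48.9°, dipping toward SE (azimuth ≈ 129°).

48.9°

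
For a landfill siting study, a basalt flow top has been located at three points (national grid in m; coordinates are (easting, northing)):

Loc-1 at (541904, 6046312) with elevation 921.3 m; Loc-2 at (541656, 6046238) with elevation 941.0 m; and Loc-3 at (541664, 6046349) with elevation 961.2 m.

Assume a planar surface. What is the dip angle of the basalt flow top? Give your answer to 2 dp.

Two edge vectors: Loc-1→Loc-2 = (-248, -74, 19.7), Loc-1→Loc-3 = (-240, 37, 39.9).
Normal n = (Loc-1→Loc-2) × (Loc-1→Loc-3) = (-3681.5, 5167.2, -26936).
So ∂z/∂E = −n_x/n_z = −0.13668 and ∂z/∂N = −n_y/n_z = 0.19183.
Gradient magnitude |∇z| = √(a² + b²) = √(0.01868 + 0.03680) = 0.23554.
True dip = arctan(0.23554) = 13.25°, dipping toward SE (azimuth ≈ 145°).

13.25°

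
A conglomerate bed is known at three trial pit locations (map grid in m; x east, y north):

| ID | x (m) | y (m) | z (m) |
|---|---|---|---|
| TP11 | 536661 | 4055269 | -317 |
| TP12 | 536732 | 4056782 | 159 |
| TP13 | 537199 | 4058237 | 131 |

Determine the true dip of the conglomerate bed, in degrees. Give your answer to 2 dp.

Let the plane be z = a·x + b·y + c.
TP12−TP11: 71a + 1513b = 476;  TP13−TP11: 538a + 2968b = 448.
Solving gives a = −1.21828, b = 0.37178.
Gradient magnitude |∇z| = √(a² + b²) = √(1.48419 + 0.13822) = 1.27374.
True dip = arctan(1.27374) = 51.86°, dipping toward ESE (azimuth ≈ 107°).

51.86°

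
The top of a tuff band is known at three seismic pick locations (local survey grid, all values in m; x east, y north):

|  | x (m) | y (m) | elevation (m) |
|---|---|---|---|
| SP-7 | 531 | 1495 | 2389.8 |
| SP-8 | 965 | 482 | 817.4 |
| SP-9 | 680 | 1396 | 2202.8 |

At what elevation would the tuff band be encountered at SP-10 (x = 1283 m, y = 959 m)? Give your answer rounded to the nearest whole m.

1394 m

Let the plane be z = a·x + b·y + c.
SP-8−SP-7: 434a − 1013b = −1572.4;  SP-9−SP-7: 149a − 99b = −187.
Solving gives a = −0.31271, b = 1.41825.
Then c = 2389.8 − a·531 − b·1495 = 435.57.
At (1283, 959): z = −401.2 + 1360.1 + 435.57 = 1394.5 m.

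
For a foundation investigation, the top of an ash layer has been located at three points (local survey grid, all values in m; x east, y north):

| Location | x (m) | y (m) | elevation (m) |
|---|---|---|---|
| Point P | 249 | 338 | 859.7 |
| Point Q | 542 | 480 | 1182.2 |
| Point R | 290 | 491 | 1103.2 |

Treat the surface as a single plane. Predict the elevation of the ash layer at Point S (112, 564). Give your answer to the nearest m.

Two edge vectors: Point P→Point Q = (293, 142, 322.5), Point P→Point R = (41, 153, 243.5).
Normal n = (Point P→Point Q) × (Point P→Point R) = (-14765.5, -58123, 39007).
So ∂z/∂x = −n_x/n_z = 0.37853 and ∂z/∂y = −n_y/n_z = 1.49007.
Intercept c from Point P: 859.7 − 94.26 − 503.64 = 261.80.
At (112, 564): z = 42.4 + 840.4 + 261.80 = 1144.6 m.

1145 m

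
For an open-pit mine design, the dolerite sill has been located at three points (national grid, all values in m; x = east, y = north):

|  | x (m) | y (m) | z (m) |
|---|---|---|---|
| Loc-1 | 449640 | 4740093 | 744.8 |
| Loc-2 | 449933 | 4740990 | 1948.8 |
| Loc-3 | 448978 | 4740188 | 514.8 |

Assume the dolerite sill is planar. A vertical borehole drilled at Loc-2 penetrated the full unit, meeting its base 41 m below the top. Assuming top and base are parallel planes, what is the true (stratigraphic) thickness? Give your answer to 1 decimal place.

25.2 m

Let the plane be z = a·x + b·y + c.
Loc-2−Loc-1: 293a + 897b = 1204;  Loc-3−Loc-1: −662a + 95b = −230.
Solving gives a = 0.51587, b = 1.17375.
|∇z| = √(a²+b²) = 1.28211, so dip δ = arctan(1.28211) = 52.05°.
True thickness = vertical thickness × cos δ = 41 × cos 52.05° = 25.2 m.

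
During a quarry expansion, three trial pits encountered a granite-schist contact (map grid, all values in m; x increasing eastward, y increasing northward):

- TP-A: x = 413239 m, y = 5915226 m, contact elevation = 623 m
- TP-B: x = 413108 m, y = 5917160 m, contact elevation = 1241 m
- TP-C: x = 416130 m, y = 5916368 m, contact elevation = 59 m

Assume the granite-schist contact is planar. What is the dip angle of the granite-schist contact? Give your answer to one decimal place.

Two edge vectors: TP-A→TP-B = (-131, 1934, 618), TP-A→TP-C = (2891, 1142, -564).
Normal n = (TP-A→TP-B) × (TP-A→TP-C) = (-1796532, 1712754, -5740796).
So ∂z/∂x = −n_x/n_z = −0.31294 and ∂z/∂y = −n_y/n_z = 0.29835.
Gradient magnitude |∇z| = √(a² + b²) = √(0.09793 + 0.08901) = 0.43237.
True dip = arctan(0.43237) = 23.4°, dipping toward SE (azimuth ≈ 134°).

23.4°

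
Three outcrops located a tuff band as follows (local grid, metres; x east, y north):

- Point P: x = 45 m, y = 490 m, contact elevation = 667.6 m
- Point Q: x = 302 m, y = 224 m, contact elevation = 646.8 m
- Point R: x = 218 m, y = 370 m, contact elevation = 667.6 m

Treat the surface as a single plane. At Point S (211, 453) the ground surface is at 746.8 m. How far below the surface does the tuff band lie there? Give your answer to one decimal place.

60.7 m

Two edge vectors: Point P→Point Q = (257, -266, -20.8), Point P→Point R = (173, -120, 0).
Normal n = (Point P→Point Q) × (Point P→Point R) = (-2496, -3598.4, 15178).
So ∂z/∂x = −n_x/n_z = 0.16445 and ∂z/∂y = −n_y/n_z = 0.23708.
Intercept c from Point P: 667.6 − 7.40 − 116.17 = 544.03.
At (211, 453): z_contact = 34.70 + 107.40 + 544.03 = 686.13 m.
Depth below ground = 746.8 − 686.13 = 60.7 m.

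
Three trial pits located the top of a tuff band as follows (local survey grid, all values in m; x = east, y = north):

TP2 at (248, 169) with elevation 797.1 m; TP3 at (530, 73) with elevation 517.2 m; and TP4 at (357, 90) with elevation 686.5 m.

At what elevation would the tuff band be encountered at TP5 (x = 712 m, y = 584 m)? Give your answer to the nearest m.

370 m

Two edge vectors: TP2→TP3 = (282, -96, -279.9), TP2→TP4 = (109, -79, -110.6).
Normal n = (TP2→TP3) × (TP2→TP4) = (-11494.5, 680.1, -11814).
So ∂z/∂x = −n_x/n_z = −0.97296 and ∂z/∂y = −n_y/n_z = 0.05757.
Intercept c from TP2: 797.1 + 241.29 − 9.73 = 1028.66.
At (712, 584): z = −692.7 + 33.6 + 1028.66 = 369.5 m.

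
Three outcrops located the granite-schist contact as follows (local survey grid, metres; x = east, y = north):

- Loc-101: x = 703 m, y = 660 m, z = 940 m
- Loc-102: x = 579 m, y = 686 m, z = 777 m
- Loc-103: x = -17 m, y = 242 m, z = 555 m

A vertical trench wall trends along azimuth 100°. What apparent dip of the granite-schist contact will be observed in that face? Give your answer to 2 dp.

51.61°

Let the plane be z = a·x + b·y + c.
Loc-102−Loc-101: −124a + 26b = −163;  Loc-103−Loc-101: −720a − 418b = −385.
Solving gives a = 1.10761, b = −0.98679.
Unit vector along 100° is (sin 100°, cos 100°) = (0.9848, -0.1736).
Slope in that direction = a·(0.9848) + b·(-0.1736) = 1.26214.
Apparent dip = arctan|1.26214| = 51.61° (true dip is 56.0°, so apparent ≤ true as expected).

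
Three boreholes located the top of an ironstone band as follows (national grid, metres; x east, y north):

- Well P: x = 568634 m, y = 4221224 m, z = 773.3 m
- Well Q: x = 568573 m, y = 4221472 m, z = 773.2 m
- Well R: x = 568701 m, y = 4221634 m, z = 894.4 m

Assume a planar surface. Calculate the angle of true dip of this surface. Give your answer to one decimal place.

Two edge vectors: Well P→Well Q = (-61, 248, -0.1), Well P→Well R = (67, 410, 121.1).
Normal n = (Well P→Well Q) × (Well P→Well R) = (30073.8, 7380.4, -41626).
So ∂z/∂x = −n_x/n_z = 0.72248 and ∂z/∂y = −n_y/n_z = 0.17730.
Gradient magnitude |∇z| = √(a² + b²) = √(0.52197 + 0.03144) = 0.74391.
True dip = arctan(0.74391) = 36.6°, dipping toward WSW (azimuth ≈ 256°).

36.6°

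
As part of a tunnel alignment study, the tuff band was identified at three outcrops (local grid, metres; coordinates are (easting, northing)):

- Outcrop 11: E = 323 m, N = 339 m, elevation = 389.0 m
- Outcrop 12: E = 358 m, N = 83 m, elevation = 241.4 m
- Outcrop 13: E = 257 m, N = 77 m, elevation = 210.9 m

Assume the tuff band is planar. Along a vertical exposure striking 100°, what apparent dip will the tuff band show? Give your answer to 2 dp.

Let the plane be z = a·E + b·N + c.
Outcrop 12−Outcrop 11: 35a − 256b = −147.6;  Outcrop 13−Outcrop 11: −66a − 262b = −178.1.
Solving gives a = 0.26557, b = 0.61287.
Unit vector along 100° is (sin 100°, cos 100°) = (0.9848, -0.1736).
Slope in that direction = a·(0.9848) + b·(-0.1736) = 0.15511.
Apparent dip = arctan|0.15511| = 8.82° (true dip is 33.7°, so apparent ≤ true as expected).

8.82°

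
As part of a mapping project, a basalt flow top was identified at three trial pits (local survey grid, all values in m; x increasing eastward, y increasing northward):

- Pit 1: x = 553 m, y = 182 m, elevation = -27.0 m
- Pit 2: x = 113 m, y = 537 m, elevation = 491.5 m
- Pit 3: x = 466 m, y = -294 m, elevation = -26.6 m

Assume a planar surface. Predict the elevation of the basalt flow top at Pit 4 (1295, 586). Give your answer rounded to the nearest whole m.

-714 m

Let the plane be z = a·x + b·y + c.
Pit 2−Pit 1: −440a + 355b = 518.5;  Pit 3−Pit 1: −87a − 476b = 0.4.
Solving gives a = −1.02756, b = 0.18697.
Then c = -27 − a·553 − b·182 = 507.21.
At (1295, 586): z = −1330.7 + 109.6 + 507.21 = -713.9 m.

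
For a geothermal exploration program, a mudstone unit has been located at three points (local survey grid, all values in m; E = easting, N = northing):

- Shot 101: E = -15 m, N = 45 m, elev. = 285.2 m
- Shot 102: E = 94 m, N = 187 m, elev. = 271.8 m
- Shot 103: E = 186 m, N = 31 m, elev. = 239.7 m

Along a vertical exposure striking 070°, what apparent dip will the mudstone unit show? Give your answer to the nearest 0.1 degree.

10.3°

Let the plane be z = a·E + b·N + c.
Shot 102−Shot 101: 109a + 142b = −13.4;  Shot 103−Shot 101: 201a − 14b = −45.5.
Solving gives a = −0.22112, b = 0.07537.
Unit vector along 070° is (sin 70°, cos 70°) = (0.9397, 0.3420).
Slope in that direction = a·(0.9397) + b·(0.3420) = −0.18201.
Apparent dip = arctan|0.18201| = 10.3° (true dip is 13.1°, so apparent ≤ true as expected).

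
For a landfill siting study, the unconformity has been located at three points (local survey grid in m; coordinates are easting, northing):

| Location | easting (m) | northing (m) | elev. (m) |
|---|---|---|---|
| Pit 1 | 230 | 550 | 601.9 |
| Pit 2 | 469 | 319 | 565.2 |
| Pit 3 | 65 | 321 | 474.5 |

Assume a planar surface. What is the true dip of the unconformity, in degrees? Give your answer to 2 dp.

Let the plane be z = a·easting + b·northing + c.
Pit 2−Pit 1: 239a − 231b = −36.7;  Pit 3−Pit 1: −165a − 229b = −127.4.
Solving gives a = 0.22645, b = 0.39317.
Gradient magnitude |∇z| = √(a² + b²) = √(0.05128 + 0.15458) = 0.45372.
True dip = arctan(0.45372) = 24.40°, dipping toward SSW (azimuth ≈ 210°).

24.40°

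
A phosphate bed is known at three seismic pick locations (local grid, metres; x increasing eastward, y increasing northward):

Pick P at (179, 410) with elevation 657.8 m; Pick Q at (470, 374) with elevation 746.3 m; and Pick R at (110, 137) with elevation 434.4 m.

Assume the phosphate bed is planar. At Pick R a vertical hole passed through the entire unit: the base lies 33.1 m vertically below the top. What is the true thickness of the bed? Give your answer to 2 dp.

Let the plane be z = a·x + b·y + c.
Pick Q−Pick P: 291a − 36b = 88.5;  Pick R−Pick P: −69a − 273b = −223.4.
Solving gives a = 0.39307, b = 0.71897.
|∇z| = √(a²+b²) = 0.81940, so dip δ = arctan(0.81940) = 39.33°.
True thickness = vertical thickness × cos δ = 33.1 × cos 39.33° = 25.60 m.

25.60 m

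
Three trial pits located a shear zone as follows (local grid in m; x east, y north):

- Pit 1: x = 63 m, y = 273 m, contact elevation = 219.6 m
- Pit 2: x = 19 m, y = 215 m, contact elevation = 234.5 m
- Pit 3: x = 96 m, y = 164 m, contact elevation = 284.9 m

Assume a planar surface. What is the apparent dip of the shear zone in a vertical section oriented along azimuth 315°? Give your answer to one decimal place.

Two edge vectors: Pit 1→Pit 2 = (-44, -58, 14.9), Pit 1→Pit 3 = (33, -109, 65.3).
Normal n = (Pit 1→Pit 2) × (Pit 1→Pit 3) = (-2163.3, 3364.9, 6710).
So ∂z/∂x = −n_x/n_z = 0.32240 and ∂z/∂y = −n_y/n_z = −0.50148.
Unit vector along 315° is (sin 315°, cos 315°) = (-0.7071, 0.7071).
Slope in that direction = a·(-0.7071) + b·(0.7071) = −0.58257.
Apparent dip = arctan|0.58257| = 30.2° (true dip is 30.8°, so apparent ≤ true as expected).

30.2°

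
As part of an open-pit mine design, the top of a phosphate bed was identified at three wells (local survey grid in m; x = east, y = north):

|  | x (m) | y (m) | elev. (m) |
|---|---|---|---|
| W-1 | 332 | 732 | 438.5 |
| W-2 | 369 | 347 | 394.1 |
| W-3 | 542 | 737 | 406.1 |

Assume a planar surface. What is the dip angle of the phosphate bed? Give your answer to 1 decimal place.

Two edge vectors: W-1→W-2 = (37, -385, -44.4), W-1→W-3 = (210, 5, -32.4).
Normal n = (W-1→W-2) × (W-1→W-3) = (12696, -8125.2, 81035).
So ∂z/∂x = −n_x/n_z = −0.15667 and ∂z/∂y = −n_y/n_z = 0.10027.
Gradient magnitude |∇z| = √(a² + b²) = √(0.02455 + 0.01005) = 0.18601.
True dip = arctan(0.18601) = 10.5°, dipping toward ESE (azimuth ≈ 123°).

10.5°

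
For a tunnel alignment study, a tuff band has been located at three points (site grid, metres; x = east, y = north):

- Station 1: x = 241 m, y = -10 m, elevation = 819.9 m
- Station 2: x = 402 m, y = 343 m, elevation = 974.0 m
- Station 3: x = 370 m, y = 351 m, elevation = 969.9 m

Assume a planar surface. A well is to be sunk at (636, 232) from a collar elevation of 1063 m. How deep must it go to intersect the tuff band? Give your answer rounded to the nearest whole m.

77 m

Two edge vectors: Station 1→Station 2 = (161, 353, 154.1), Station 1→Station 3 = (129, 361, 150).
Normal n = (Station 1→Station 2) × (Station 1→Station 3) = (-2680.1, -4271.1, 12584).
So ∂z/∂x = −n_x/n_z = 0.21298 and ∂z/∂y = −n_y/n_z = 0.33941.
Intercept c from Station 1: 819.9 − 51.33 + 3.39 = 771.97.
At (636, 232): z_contact = 135.5 + 78.7 + 771.97 = 986.2 m.
Depth below ground = 1063 − 986.2 = 77 m.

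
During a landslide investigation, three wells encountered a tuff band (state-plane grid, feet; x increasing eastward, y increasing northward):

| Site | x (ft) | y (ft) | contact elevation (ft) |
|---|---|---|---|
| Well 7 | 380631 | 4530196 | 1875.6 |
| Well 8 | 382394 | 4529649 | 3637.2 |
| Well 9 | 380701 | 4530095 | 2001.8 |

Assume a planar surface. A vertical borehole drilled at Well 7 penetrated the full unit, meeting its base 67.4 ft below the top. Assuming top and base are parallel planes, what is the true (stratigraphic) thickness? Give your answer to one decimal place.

46.4 ft

Let the plane be z = a·x + b·y + c.
Well 8−Well 7: 1763a − 547b = 1761.6;  Well 9−Well 7: 70a − 101b = 126.2.
Solving gives a = 0.77905, b = −0.70957.
|∇z| = √(a²+b²) = 1.05376, so dip δ = arctan(1.05376) = 46.50°.
True thickness = vertical thickness × cos δ = 67.4 × cos 46.50° = 46.4 ft.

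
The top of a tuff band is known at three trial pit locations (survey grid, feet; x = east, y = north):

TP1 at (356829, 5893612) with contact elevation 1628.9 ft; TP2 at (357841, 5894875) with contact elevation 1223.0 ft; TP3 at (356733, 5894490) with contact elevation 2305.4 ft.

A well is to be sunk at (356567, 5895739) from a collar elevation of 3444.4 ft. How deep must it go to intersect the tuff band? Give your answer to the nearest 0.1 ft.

Two edge vectors: TP1→TP2 = (1012, 1263, -405.9), TP1→TP3 = (-96, 878, 676.5).
Normal n = (TP1→TP2) × (TP1→TP3) = (1210799.7, -645651.6, 1009784).
So ∂z/∂x = −n_x/n_z = −1.199068019 and ∂z/∂y = −n_y/n_z = 0.639395752.
Intercept c from TP1: 1628.9 + 427862.24 − 3768350.48 = −3338859.33.
At (356567, 5895739): z_contact = −427548.09 + 3769710.47 − 3338859.33 = 3303.05 ft.
Depth below ground = 3444.4 − 3303.05 = 141.3 ft.

141.3 ft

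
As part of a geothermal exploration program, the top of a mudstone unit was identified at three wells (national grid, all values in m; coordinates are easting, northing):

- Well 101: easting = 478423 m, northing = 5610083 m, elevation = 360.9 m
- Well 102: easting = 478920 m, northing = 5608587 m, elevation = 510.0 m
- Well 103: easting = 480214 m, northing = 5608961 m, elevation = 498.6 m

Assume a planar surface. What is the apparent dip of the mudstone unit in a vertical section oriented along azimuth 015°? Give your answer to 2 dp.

Two edge vectors: Well 101→Well 102 = (497, -1496, 149.1), Well 101→Well 103 = (1791, -1122, 137.7).
Normal n = (Well 101→Well 102) × (Well 101→Well 103) = (-38709, 198601.2, 2121702).
So ∂z/∂easting = −n_x/n_z = 0.01824 and ∂z/∂northing = −n_y/n_z = −0.09360.
Unit vector along 015° is (sin 15°, cos 15°) = (0.2588, 0.9659).
Slope in that direction = a·(0.2588) + b·(0.9659) = −0.08569.
Apparent dip = arctan|0.08569| = 4.90° (true dip is 5.4°, so apparent ≤ true as expected).

4.90°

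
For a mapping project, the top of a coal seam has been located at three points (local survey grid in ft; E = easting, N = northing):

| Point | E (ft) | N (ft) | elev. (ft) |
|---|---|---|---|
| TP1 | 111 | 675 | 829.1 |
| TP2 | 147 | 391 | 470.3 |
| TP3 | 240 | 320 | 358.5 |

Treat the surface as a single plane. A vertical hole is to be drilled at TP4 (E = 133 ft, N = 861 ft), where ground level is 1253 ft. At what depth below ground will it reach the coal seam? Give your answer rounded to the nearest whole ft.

Let the plane be z = a·E + b·N + c.
TP2−TP1: 36a − 284b = −358.8;  TP3−TP1: 129a − 355b = −470.6.
Solving gives a = −0.26310, b = 1.23003.
Then c = 829.1 − a·111 − b·675 = 28.03.
At (133, 861): z_contact = −35.0 + 1059.1 + 28.03 = 1052.1 ft.
Depth below ground = 1253 − 1052.1 = 201 ft.

201 ft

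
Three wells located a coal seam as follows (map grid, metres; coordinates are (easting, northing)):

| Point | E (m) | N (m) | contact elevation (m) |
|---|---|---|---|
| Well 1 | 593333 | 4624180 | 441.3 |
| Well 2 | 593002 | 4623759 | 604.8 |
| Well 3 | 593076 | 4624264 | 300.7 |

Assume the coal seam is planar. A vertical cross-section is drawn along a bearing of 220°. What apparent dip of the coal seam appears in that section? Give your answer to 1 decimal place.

15.9°

Two edge vectors: Well 1→Well 2 = (-331, -421, 163.5), Well 1→Well 3 = (-257, 84, -140.6).
Normal n = (Well 1→Well 2) × (Well 1→Well 3) = (45458.6, -88558.1, -136001).
So ∂z/∂E = −n_x/n_z = 0.33425 and ∂z/∂N = −n_y/n_z = −0.65116.
Unit vector along 220° is (sin 220°, cos 220°) = (-0.6428, -0.7660).
Slope in that direction = a·(-0.6428) + b·(-0.7660) = 0.28396.
Apparent dip = arctan|0.28396| = 15.9° (true dip is 36.2°, so apparent ≤ true as expected).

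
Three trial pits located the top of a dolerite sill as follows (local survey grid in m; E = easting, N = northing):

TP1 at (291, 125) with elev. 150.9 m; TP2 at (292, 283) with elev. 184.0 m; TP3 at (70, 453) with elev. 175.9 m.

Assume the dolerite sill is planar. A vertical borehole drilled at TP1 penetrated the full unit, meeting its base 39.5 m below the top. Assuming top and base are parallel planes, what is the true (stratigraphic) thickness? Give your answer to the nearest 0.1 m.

Two edge vectors: TP1→TP2 = (1, 158, 33.1), TP1→TP3 = (-221, 328, 25).
Normal n = (TP1→TP2) × (TP1→TP3) = (-6906.8, -7340.1, 35246).
So ∂z/∂E = −n_x/n_z = 0.19596 and ∂z/∂N = −n_y/n_z = 0.20825.
|∇z| = √(a²+b²) = 0.28595, so dip δ = arctan(0.28595) = 15.96°.
True thickness = vertical thickness × cos δ = 39.5 × cos 15.96° = 38.0 m.

38.0 m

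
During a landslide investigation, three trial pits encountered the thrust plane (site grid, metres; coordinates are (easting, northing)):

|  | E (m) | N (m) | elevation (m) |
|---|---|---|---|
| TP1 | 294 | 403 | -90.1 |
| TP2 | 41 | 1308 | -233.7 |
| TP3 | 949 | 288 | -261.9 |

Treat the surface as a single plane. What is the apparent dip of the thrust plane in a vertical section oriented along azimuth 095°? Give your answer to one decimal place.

Two edge vectors: TP1→TP2 = (-253, 905, -143.6), TP1→TP3 = (655, -115, -171.8).
Normal n = (TP1→TP2) × (TP1→TP3) = (-171993, -137523.4, -563680).
So ∂z/∂E = −n_x/n_z = −0.30513 and ∂z/∂N = −n_y/n_z = −0.24397.
Unit vector along 095° is (sin 95°, cos 95°) = (0.9962, -0.0872).
Slope in that direction = a·(0.9962) + b·(-0.0872) = −0.28270.
Apparent dip = arctan|0.28270| = 15.8° (true dip is 21.3°, so apparent ≤ true as expected).

15.8°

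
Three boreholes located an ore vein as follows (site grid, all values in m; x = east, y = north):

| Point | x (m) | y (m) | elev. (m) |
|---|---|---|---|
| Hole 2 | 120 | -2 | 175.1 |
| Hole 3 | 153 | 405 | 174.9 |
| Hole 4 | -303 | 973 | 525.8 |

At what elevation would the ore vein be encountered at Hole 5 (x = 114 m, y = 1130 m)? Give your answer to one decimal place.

242.9 m

Let the plane be z = a·x + b·y + c.
Hole 3−Hole 2: 33a + 407b = −0.2;  Hole 4−Hole 2: −423a + 975b = 350.7.
Solving gives a = −0.699485, b = 0.056224.
Then c = 175.1 − a·120 − b·-2 = 259.15.
At (114, 1130): z = −79.7 + 63.5 + 259.15 = 242.9 m.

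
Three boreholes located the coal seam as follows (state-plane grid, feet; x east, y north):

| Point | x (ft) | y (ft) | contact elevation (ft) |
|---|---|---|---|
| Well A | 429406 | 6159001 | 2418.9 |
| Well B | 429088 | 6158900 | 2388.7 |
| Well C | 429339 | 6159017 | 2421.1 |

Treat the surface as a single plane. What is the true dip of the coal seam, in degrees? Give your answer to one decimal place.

Two edge vectors: Well A→Well B = (-318, -101, -30.2), Well A→Well C = (-67, 16, 2.2).
Normal n = (Well A→Well B) × (Well A→Well C) = (261, 2723, -11855).
So ∂z/∂x = −n_x/n_z = 0.02202 and ∂z/∂y = −n_y/n_z = 0.22969.
Gradient magnitude |∇z| = √(a² + b²) = √(0.00048 + 0.05276) = 0.23074.
True dip = arctan(0.23074) = 13.0°, dipping toward S (azimuth ≈ 185°).

13.0°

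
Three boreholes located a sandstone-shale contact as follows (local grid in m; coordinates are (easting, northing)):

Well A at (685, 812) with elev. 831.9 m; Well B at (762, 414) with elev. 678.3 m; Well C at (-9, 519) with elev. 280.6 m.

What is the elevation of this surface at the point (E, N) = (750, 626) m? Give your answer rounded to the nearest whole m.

777 m

Let the plane be z = a·E + b·N + c.
Well B−Well A: 77a − 398b = −153.6;  Well C−Well A: −694a − 293b = −551.3.
Solving gives a = 0.58376, b = 0.49887.
Then c = 831.9 − a·685 − b·812 = 26.94.
At (750, 626): z = 437.8 + 312.3 + 26.94 = 777.1 m.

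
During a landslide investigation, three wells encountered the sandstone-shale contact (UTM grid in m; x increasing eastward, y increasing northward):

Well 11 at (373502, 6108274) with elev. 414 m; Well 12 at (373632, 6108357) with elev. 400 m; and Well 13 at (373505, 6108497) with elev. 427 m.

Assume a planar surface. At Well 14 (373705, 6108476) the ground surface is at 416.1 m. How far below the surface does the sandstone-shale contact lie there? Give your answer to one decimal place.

Let the plane be z = a·x + b·y + c.
Well 12−Well 11: 130a + 83b = −14;  Well 13−Well 11: 3a + 223b = 13.
Solving gives a = −0.146167496, b = 0.060262343.
Then c = 414 − a·373502 − b·6108274 = −313091.05.
At (373705, 6108476): z_contact = −54623.52 + 368111.08 − 313091.05 = 396.50 m.
Depth below ground = 416.1 − 396.50 = 19.6 m.

19.6 m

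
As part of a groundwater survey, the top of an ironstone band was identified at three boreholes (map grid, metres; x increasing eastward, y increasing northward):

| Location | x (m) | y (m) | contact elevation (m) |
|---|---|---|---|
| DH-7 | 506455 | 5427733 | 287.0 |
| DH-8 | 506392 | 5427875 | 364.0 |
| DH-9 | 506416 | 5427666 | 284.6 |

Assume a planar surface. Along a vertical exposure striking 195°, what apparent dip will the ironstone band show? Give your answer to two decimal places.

Two edge vectors: DH-7→DH-8 = (-63, 142, 77), DH-7→DH-9 = (-39, -67, -2.4).
Normal n = (DH-7→DH-8) × (DH-7→DH-9) = (4818.2, -3154.2, 9759).
So ∂z/∂x = −n_x/n_z = −0.49372 and ∂z/∂y = −n_y/n_z = 0.32321.
Unit vector along 195° is (sin 195°, cos 195°) = (-0.2588, -0.9659).
Slope in that direction = a·(-0.2588) + b·(-0.9659) = −0.18441.
Apparent dip = arctan|0.18441| = 10.45° (true dip is 30.5°, so apparent ≤ true as expected).

10.45°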